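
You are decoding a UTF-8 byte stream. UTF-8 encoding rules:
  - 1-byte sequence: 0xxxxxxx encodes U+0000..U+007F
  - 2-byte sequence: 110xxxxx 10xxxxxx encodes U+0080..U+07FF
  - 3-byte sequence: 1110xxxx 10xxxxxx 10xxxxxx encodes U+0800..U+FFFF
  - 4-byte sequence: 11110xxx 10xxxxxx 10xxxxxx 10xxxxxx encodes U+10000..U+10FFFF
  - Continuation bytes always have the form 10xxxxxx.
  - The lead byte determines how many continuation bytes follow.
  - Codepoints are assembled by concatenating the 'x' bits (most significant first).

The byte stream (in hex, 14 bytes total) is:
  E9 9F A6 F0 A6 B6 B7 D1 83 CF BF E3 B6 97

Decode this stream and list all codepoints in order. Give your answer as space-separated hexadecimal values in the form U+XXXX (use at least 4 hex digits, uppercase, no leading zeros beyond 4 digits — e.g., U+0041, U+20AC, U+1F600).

Byte[0]=E9: 3-byte lead, need 2 cont bytes. acc=0x9
Byte[1]=9F: continuation. acc=(acc<<6)|0x1F=0x25F
Byte[2]=A6: continuation. acc=(acc<<6)|0x26=0x97E6
Completed: cp=U+97E6 (starts at byte 0)
Byte[3]=F0: 4-byte lead, need 3 cont bytes. acc=0x0
Byte[4]=A6: continuation. acc=(acc<<6)|0x26=0x26
Byte[5]=B6: continuation. acc=(acc<<6)|0x36=0x9B6
Byte[6]=B7: continuation. acc=(acc<<6)|0x37=0x26DB7
Completed: cp=U+26DB7 (starts at byte 3)
Byte[7]=D1: 2-byte lead, need 1 cont bytes. acc=0x11
Byte[8]=83: continuation. acc=(acc<<6)|0x03=0x443
Completed: cp=U+0443 (starts at byte 7)
Byte[9]=CF: 2-byte lead, need 1 cont bytes. acc=0xF
Byte[10]=BF: continuation. acc=(acc<<6)|0x3F=0x3FF
Completed: cp=U+03FF (starts at byte 9)
Byte[11]=E3: 3-byte lead, need 2 cont bytes. acc=0x3
Byte[12]=B6: continuation. acc=(acc<<6)|0x36=0xF6
Byte[13]=97: continuation. acc=(acc<<6)|0x17=0x3D97
Completed: cp=U+3D97 (starts at byte 11)

Answer: U+97E6 U+26DB7 U+0443 U+03FF U+3D97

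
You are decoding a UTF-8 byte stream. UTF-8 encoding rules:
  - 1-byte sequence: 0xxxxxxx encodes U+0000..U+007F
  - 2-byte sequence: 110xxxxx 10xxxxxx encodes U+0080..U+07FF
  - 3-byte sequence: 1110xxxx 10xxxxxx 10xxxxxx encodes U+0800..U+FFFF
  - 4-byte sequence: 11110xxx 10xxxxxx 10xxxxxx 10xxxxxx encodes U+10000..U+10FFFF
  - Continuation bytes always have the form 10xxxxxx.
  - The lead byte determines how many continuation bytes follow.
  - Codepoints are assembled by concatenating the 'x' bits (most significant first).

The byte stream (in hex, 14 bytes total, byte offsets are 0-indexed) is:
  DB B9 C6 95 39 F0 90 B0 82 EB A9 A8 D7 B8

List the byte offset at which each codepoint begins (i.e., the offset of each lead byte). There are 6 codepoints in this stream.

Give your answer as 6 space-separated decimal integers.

Byte[0]=DB: 2-byte lead, need 1 cont bytes. acc=0x1B
Byte[1]=B9: continuation. acc=(acc<<6)|0x39=0x6F9
Completed: cp=U+06F9 (starts at byte 0)
Byte[2]=C6: 2-byte lead, need 1 cont bytes. acc=0x6
Byte[3]=95: continuation. acc=(acc<<6)|0x15=0x195
Completed: cp=U+0195 (starts at byte 2)
Byte[4]=39: 1-byte ASCII. cp=U+0039
Byte[5]=F0: 4-byte lead, need 3 cont bytes. acc=0x0
Byte[6]=90: continuation. acc=(acc<<6)|0x10=0x10
Byte[7]=B0: continuation. acc=(acc<<6)|0x30=0x430
Byte[8]=82: continuation. acc=(acc<<6)|0x02=0x10C02
Completed: cp=U+10C02 (starts at byte 5)
Byte[9]=EB: 3-byte lead, need 2 cont bytes. acc=0xB
Byte[10]=A9: continuation. acc=(acc<<6)|0x29=0x2E9
Byte[11]=A8: continuation. acc=(acc<<6)|0x28=0xBA68
Completed: cp=U+BA68 (starts at byte 9)
Byte[12]=D7: 2-byte lead, need 1 cont bytes. acc=0x17
Byte[13]=B8: continuation. acc=(acc<<6)|0x38=0x5F8
Completed: cp=U+05F8 (starts at byte 12)

Answer: 0 2 4 5 9 12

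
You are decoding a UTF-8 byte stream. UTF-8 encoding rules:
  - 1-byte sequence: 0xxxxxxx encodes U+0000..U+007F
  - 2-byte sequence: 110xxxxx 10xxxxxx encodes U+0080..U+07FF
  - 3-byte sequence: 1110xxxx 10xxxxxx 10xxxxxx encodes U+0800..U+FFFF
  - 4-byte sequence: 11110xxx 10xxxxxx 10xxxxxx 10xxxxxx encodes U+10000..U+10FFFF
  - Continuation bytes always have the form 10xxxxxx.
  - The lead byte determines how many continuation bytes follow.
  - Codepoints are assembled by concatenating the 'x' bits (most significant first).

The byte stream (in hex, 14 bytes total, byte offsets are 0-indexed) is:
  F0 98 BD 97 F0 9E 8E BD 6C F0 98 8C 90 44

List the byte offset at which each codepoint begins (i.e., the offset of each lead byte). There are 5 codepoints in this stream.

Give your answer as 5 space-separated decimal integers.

Byte[0]=F0: 4-byte lead, need 3 cont bytes. acc=0x0
Byte[1]=98: continuation. acc=(acc<<6)|0x18=0x18
Byte[2]=BD: continuation. acc=(acc<<6)|0x3D=0x63D
Byte[3]=97: continuation. acc=(acc<<6)|0x17=0x18F57
Completed: cp=U+18F57 (starts at byte 0)
Byte[4]=F0: 4-byte lead, need 3 cont bytes. acc=0x0
Byte[5]=9E: continuation. acc=(acc<<6)|0x1E=0x1E
Byte[6]=8E: continuation. acc=(acc<<6)|0x0E=0x78E
Byte[7]=BD: continuation. acc=(acc<<6)|0x3D=0x1E3BD
Completed: cp=U+1E3BD (starts at byte 4)
Byte[8]=6C: 1-byte ASCII. cp=U+006C
Byte[9]=F0: 4-byte lead, need 3 cont bytes. acc=0x0
Byte[10]=98: continuation. acc=(acc<<6)|0x18=0x18
Byte[11]=8C: continuation. acc=(acc<<6)|0x0C=0x60C
Byte[12]=90: continuation. acc=(acc<<6)|0x10=0x18310
Completed: cp=U+18310 (starts at byte 9)
Byte[13]=44: 1-byte ASCII. cp=U+0044

Answer: 0 4 8 9 13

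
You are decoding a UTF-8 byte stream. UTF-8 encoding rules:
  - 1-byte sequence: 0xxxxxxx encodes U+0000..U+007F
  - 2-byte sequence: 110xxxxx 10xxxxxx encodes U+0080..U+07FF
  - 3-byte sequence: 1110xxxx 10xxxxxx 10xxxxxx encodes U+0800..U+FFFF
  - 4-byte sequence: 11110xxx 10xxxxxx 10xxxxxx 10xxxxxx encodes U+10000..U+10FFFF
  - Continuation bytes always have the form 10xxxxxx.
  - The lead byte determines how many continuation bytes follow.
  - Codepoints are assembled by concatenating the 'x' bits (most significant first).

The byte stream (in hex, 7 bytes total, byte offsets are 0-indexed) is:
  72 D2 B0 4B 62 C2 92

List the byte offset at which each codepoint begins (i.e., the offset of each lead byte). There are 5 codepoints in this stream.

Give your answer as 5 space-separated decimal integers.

Answer: 0 1 3 4 5

Derivation:
Byte[0]=72: 1-byte ASCII. cp=U+0072
Byte[1]=D2: 2-byte lead, need 1 cont bytes. acc=0x12
Byte[2]=B0: continuation. acc=(acc<<6)|0x30=0x4B0
Completed: cp=U+04B0 (starts at byte 1)
Byte[3]=4B: 1-byte ASCII. cp=U+004B
Byte[4]=62: 1-byte ASCII. cp=U+0062
Byte[5]=C2: 2-byte lead, need 1 cont bytes. acc=0x2
Byte[6]=92: continuation. acc=(acc<<6)|0x12=0x92
Completed: cp=U+0092 (starts at byte 5)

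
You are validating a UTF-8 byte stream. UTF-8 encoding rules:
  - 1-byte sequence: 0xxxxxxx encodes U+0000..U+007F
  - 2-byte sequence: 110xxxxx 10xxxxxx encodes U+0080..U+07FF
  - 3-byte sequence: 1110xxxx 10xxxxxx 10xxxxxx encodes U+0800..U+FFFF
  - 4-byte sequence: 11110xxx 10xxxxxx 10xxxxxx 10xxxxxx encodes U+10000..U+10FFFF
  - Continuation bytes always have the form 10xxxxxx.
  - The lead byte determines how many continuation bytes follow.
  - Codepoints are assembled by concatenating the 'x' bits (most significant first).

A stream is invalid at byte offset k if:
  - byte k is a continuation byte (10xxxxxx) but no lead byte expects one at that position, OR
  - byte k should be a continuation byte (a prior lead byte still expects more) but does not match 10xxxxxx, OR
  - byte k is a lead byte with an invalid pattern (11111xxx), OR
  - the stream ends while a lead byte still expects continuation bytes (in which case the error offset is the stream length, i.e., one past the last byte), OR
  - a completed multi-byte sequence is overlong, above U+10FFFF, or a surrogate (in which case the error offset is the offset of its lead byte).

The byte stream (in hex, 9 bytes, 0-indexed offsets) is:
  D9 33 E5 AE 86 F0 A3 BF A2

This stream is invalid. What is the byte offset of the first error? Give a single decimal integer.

Byte[0]=D9: 2-byte lead, need 1 cont bytes. acc=0x19
Byte[1]=33: expected 10xxxxxx continuation. INVALID

Answer: 1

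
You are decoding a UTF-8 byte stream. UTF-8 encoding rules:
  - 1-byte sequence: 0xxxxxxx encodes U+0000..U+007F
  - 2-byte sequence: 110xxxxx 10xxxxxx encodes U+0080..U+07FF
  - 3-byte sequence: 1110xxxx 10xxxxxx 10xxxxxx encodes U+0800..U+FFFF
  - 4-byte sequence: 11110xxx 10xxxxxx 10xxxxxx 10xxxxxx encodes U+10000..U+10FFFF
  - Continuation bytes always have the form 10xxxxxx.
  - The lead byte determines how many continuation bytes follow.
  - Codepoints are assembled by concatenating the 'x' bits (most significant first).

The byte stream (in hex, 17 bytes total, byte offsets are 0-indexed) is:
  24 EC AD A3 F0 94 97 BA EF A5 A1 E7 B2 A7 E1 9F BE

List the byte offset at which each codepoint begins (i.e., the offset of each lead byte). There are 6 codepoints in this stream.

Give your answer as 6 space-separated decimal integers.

Byte[0]=24: 1-byte ASCII. cp=U+0024
Byte[1]=EC: 3-byte lead, need 2 cont bytes. acc=0xC
Byte[2]=AD: continuation. acc=(acc<<6)|0x2D=0x32D
Byte[3]=A3: continuation. acc=(acc<<6)|0x23=0xCB63
Completed: cp=U+CB63 (starts at byte 1)
Byte[4]=F0: 4-byte lead, need 3 cont bytes. acc=0x0
Byte[5]=94: continuation. acc=(acc<<6)|0x14=0x14
Byte[6]=97: continuation. acc=(acc<<6)|0x17=0x517
Byte[7]=BA: continuation. acc=(acc<<6)|0x3A=0x145FA
Completed: cp=U+145FA (starts at byte 4)
Byte[8]=EF: 3-byte lead, need 2 cont bytes. acc=0xF
Byte[9]=A5: continuation. acc=(acc<<6)|0x25=0x3E5
Byte[10]=A1: continuation. acc=(acc<<6)|0x21=0xF961
Completed: cp=U+F961 (starts at byte 8)
Byte[11]=E7: 3-byte lead, need 2 cont bytes. acc=0x7
Byte[12]=B2: continuation. acc=(acc<<6)|0x32=0x1F2
Byte[13]=A7: continuation. acc=(acc<<6)|0x27=0x7CA7
Completed: cp=U+7CA7 (starts at byte 11)
Byte[14]=E1: 3-byte lead, need 2 cont bytes. acc=0x1
Byte[15]=9F: continuation. acc=(acc<<6)|0x1F=0x5F
Byte[16]=BE: continuation. acc=(acc<<6)|0x3E=0x17FE
Completed: cp=U+17FE (starts at byte 14)

Answer: 0 1 4 8 11 14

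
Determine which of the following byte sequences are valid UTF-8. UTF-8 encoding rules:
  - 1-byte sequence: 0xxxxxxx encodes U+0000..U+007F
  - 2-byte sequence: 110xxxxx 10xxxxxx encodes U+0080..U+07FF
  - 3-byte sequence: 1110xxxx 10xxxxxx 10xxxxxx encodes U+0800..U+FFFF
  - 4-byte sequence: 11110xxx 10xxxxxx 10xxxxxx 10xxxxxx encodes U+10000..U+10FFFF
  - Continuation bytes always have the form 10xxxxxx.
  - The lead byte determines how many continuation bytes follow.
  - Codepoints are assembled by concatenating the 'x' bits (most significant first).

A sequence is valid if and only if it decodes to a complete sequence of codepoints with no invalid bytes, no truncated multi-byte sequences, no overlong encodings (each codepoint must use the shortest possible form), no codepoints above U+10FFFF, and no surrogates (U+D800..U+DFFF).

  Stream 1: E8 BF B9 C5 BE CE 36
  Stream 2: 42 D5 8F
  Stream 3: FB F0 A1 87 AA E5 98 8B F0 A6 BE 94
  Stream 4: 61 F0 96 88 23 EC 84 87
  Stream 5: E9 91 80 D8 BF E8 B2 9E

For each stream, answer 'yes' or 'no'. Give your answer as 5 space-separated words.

Answer: no yes no no yes

Derivation:
Stream 1: error at byte offset 6. INVALID
Stream 2: decodes cleanly. VALID
Stream 3: error at byte offset 0. INVALID
Stream 4: error at byte offset 4. INVALID
Stream 5: decodes cleanly. VALID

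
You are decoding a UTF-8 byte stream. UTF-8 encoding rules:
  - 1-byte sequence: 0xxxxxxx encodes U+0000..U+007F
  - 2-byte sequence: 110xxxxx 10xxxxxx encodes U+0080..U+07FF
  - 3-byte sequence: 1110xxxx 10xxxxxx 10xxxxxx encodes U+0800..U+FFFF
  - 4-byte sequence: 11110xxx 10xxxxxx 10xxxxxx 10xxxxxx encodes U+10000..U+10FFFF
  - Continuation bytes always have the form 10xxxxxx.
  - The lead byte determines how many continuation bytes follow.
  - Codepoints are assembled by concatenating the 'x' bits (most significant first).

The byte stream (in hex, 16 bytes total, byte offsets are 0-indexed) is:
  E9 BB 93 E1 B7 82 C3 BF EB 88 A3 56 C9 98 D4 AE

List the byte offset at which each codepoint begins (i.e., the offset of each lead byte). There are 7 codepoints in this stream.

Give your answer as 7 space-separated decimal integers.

Byte[0]=E9: 3-byte lead, need 2 cont bytes. acc=0x9
Byte[1]=BB: continuation. acc=(acc<<6)|0x3B=0x27B
Byte[2]=93: continuation. acc=(acc<<6)|0x13=0x9ED3
Completed: cp=U+9ED3 (starts at byte 0)
Byte[3]=E1: 3-byte lead, need 2 cont bytes. acc=0x1
Byte[4]=B7: continuation. acc=(acc<<6)|0x37=0x77
Byte[5]=82: continuation. acc=(acc<<6)|0x02=0x1DC2
Completed: cp=U+1DC2 (starts at byte 3)
Byte[6]=C3: 2-byte lead, need 1 cont bytes. acc=0x3
Byte[7]=BF: continuation. acc=(acc<<6)|0x3F=0xFF
Completed: cp=U+00FF (starts at byte 6)
Byte[8]=EB: 3-byte lead, need 2 cont bytes. acc=0xB
Byte[9]=88: continuation. acc=(acc<<6)|0x08=0x2C8
Byte[10]=A3: continuation. acc=(acc<<6)|0x23=0xB223
Completed: cp=U+B223 (starts at byte 8)
Byte[11]=56: 1-byte ASCII. cp=U+0056
Byte[12]=C9: 2-byte lead, need 1 cont bytes. acc=0x9
Byte[13]=98: continuation. acc=(acc<<6)|0x18=0x258
Completed: cp=U+0258 (starts at byte 12)
Byte[14]=D4: 2-byte lead, need 1 cont bytes. acc=0x14
Byte[15]=AE: continuation. acc=(acc<<6)|0x2E=0x52E
Completed: cp=U+052E (starts at byte 14)

Answer: 0 3 6 8 11 12 14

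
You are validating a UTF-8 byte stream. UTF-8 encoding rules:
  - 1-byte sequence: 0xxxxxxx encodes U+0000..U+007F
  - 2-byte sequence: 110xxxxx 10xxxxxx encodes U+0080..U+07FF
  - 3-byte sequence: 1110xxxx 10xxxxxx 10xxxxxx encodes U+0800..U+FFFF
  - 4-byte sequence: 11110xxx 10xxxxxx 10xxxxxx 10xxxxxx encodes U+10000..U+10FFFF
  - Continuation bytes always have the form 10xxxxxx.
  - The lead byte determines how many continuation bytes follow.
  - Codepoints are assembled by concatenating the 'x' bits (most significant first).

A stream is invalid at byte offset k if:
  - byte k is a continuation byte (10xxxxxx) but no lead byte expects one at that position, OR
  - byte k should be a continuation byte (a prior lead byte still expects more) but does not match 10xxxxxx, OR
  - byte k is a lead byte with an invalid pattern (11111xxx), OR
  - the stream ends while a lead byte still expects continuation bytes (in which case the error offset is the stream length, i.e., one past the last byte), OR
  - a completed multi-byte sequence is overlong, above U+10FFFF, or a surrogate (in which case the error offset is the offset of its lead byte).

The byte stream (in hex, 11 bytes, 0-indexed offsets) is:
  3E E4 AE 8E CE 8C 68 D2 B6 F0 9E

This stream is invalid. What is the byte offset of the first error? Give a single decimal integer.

Answer: 11

Derivation:
Byte[0]=3E: 1-byte ASCII. cp=U+003E
Byte[1]=E4: 3-byte lead, need 2 cont bytes. acc=0x4
Byte[2]=AE: continuation. acc=(acc<<6)|0x2E=0x12E
Byte[3]=8E: continuation. acc=(acc<<6)|0x0E=0x4B8E
Completed: cp=U+4B8E (starts at byte 1)
Byte[4]=CE: 2-byte lead, need 1 cont bytes. acc=0xE
Byte[5]=8C: continuation. acc=(acc<<6)|0x0C=0x38C
Completed: cp=U+038C (starts at byte 4)
Byte[6]=68: 1-byte ASCII. cp=U+0068
Byte[7]=D2: 2-byte lead, need 1 cont bytes. acc=0x12
Byte[8]=B6: continuation. acc=(acc<<6)|0x36=0x4B6
Completed: cp=U+04B6 (starts at byte 7)
Byte[9]=F0: 4-byte lead, need 3 cont bytes. acc=0x0
Byte[10]=9E: continuation. acc=(acc<<6)|0x1E=0x1E
Byte[11]: stream ended, expected continuation. INVALID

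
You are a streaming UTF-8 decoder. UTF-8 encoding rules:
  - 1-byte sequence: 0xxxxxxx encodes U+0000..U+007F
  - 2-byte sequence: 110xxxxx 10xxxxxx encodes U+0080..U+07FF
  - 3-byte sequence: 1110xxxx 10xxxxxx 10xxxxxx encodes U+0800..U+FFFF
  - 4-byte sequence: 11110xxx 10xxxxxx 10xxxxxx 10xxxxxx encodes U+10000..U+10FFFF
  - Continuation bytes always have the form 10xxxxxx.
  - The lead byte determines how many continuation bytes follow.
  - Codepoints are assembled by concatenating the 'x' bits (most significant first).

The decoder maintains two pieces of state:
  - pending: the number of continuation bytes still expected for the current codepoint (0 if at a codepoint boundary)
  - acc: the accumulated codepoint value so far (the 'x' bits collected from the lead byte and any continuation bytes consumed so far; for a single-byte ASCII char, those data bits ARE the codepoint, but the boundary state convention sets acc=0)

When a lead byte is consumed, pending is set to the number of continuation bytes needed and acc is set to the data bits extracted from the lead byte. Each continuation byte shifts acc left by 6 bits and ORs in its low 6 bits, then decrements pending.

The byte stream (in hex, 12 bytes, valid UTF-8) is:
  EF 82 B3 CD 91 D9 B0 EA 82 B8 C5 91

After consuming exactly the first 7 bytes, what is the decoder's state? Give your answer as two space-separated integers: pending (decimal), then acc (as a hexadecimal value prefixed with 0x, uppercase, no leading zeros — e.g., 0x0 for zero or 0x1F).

Answer: 0 0x670

Derivation:
Byte[0]=EF: 3-byte lead. pending=2, acc=0xF
Byte[1]=82: continuation. acc=(acc<<6)|0x02=0x3C2, pending=1
Byte[2]=B3: continuation. acc=(acc<<6)|0x33=0xF0B3, pending=0
Byte[3]=CD: 2-byte lead. pending=1, acc=0xD
Byte[4]=91: continuation. acc=(acc<<6)|0x11=0x351, pending=0
Byte[5]=D9: 2-byte lead. pending=1, acc=0x19
Byte[6]=B0: continuation. acc=(acc<<6)|0x30=0x670, pending=0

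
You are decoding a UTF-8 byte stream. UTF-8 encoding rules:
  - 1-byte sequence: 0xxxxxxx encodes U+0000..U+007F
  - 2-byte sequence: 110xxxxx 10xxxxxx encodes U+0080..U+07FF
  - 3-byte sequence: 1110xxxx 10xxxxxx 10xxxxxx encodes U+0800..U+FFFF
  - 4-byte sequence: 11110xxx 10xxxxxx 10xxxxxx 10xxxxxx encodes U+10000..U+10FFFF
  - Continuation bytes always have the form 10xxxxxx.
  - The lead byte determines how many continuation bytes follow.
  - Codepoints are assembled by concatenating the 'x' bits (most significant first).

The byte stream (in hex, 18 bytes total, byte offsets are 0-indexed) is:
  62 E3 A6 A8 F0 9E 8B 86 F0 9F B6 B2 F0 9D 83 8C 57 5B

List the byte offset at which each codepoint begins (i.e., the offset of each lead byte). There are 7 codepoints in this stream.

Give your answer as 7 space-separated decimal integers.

Answer: 0 1 4 8 12 16 17

Derivation:
Byte[0]=62: 1-byte ASCII. cp=U+0062
Byte[1]=E3: 3-byte lead, need 2 cont bytes. acc=0x3
Byte[2]=A6: continuation. acc=(acc<<6)|0x26=0xE6
Byte[3]=A8: continuation. acc=(acc<<6)|0x28=0x39A8
Completed: cp=U+39A8 (starts at byte 1)
Byte[4]=F0: 4-byte lead, need 3 cont bytes. acc=0x0
Byte[5]=9E: continuation. acc=(acc<<6)|0x1E=0x1E
Byte[6]=8B: continuation. acc=(acc<<6)|0x0B=0x78B
Byte[7]=86: continuation. acc=(acc<<6)|0x06=0x1E2C6
Completed: cp=U+1E2C6 (starts at byte 4)
Byte[8]=F0: 4-byte lead, need 3 cont bytes. acc=0x0
Byte[9]=9F: continuation. acc=(acc<<6)|0x1F=0x1F
Byte[10]=B6: continuation. acc=(acc<<6)|0x36=0x7F6
Byte[11]=B2: continuation. acc=(acc<<6)|0x32=0x1FDB2
Completed: cp=U+1FDB2 (starts at byte 8)
Byte[12]=F0: 4-byte lead, need 3 cont bytes. acc=0x0
Byte[13]=9D: continuation. acc=(acc<<6)|0x1D=0x1D
Byte[14]=83: continuation. acc=(acc<<6)|0x03=0x743
Byte[15]=8C: continuation. acc=(acc<<6)|0x0C=0x1D0CC
Completed: cp=U+1D0CC (starts at byte 12)
Byte[16]=57: 1-byte ASCII. cp=U+0057
Byte[17]=5B: 1-byte ASCII. cp=U+005B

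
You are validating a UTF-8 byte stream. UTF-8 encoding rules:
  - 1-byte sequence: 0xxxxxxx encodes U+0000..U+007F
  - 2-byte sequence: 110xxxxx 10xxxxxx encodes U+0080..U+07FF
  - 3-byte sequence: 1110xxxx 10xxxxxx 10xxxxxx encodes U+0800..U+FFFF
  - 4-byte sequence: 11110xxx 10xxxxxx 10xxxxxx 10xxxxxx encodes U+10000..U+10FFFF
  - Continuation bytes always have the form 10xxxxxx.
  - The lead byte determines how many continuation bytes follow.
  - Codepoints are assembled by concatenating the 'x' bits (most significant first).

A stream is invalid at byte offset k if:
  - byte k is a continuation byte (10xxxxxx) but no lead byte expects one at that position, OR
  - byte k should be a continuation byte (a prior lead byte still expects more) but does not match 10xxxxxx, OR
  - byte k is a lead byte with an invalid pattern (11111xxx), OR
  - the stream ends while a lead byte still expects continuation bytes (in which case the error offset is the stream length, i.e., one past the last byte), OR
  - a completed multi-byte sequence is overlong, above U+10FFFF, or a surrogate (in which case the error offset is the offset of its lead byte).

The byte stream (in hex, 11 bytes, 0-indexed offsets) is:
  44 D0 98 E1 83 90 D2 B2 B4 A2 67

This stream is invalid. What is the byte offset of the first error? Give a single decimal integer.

Answer: 8

Derivation:
Byte[0]=44: 1-byte ASCII. cp=U+0044
Byte[1]=D0: 2-byte lead, need 1 cont bytes. acc=0x10
Byte[2]=98: continuation. acc=(acc<<6)|0x18=0x418
Completed: cp=U+0418 (starts at byte 1)
Byte[3]=E1: 3-byte lead, need 2 cont bytes. acc=0x1
Byte[4]=83: continuation. acc=(acc<<6)|0x03=0x43
Byte[5]=90: continuation. acc=(acc<<6)|0x10=0x10D0
Completed: cp=U+10D0 (starts at byte 3)
Byte[6]=D2: 2-byte lead, need 1 cont bytes. acc=0x12
Byte[7]=B2: continuation. acc=(acc<<6)|0x32=0x4B2
Completed: cp=U+04B2 (starts at byte 6)
Byte[8]=B4: INVALID lead byte (not 0xxx/110x/1110/11110)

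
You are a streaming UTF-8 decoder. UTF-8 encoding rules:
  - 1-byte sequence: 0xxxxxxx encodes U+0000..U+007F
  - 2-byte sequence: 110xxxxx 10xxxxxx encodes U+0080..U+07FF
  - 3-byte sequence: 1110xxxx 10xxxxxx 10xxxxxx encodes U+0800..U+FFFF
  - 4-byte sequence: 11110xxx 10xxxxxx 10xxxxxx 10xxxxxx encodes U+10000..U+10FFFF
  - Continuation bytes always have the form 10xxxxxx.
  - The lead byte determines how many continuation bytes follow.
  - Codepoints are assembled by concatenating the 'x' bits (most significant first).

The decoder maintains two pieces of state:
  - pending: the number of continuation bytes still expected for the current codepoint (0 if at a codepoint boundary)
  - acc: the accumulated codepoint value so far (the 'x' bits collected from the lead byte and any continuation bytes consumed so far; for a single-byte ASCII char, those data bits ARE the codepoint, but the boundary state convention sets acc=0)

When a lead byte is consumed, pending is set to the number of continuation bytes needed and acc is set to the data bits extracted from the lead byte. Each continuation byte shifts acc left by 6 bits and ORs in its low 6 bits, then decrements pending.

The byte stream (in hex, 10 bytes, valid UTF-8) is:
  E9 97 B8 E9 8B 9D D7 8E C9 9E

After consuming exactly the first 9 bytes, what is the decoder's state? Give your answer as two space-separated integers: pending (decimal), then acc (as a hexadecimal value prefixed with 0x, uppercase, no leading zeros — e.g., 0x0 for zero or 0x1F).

Byte[0]=E9: 3-byte lead. pending=2, acc=0x9
Byte[1]=97: continuation. acc=(acc<<6)|0x17=0x257, pending=1
Byte[2]=B8: continuation. acc=(acc<<6)|0x38=0x95F8, pending=0
Byte[3]=E9: 3-byte lead. pending=2, acc=0x9
Byte[4]=8B: continuation. acc=(acc<<6)|0x0B=0x24B, pending=1
Byte[5]=9D: continuation. acc=(acc<<6)|0x1D=0x92DD, pending=0
Byte[6]=D7: 2-byte lead. pending=1, acc=0x17
Byte[7]=8E: continuation. acc=(acc<<6)|0x0E=0x5CE, pending=0
Byte[8]=C9: 2-byte lead. pending=1, acc=0x9

Answer: 1 0x9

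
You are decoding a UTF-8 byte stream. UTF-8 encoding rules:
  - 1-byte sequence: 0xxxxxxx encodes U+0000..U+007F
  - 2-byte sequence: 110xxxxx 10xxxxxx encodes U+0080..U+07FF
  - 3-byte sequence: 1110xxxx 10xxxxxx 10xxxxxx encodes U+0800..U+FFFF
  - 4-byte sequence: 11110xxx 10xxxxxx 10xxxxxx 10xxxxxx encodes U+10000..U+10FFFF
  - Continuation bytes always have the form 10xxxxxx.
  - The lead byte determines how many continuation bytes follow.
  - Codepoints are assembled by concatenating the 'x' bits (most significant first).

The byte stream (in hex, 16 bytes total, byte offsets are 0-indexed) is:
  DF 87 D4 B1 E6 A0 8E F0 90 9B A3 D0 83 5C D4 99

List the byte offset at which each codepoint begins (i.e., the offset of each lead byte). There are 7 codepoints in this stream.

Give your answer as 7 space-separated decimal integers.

Answer: 0 2 4 7 11 13 14

Derivation:
Byte[0]=DF: 2-byte lead, need 1 cont bytes. acc=0x1F
Byte[1]=87: continuation. acc=(acc<<6)|0x07=0x7C7
Completed: cp=U+07C7 (starts at byte 0)
Byte[2]=D4: 2-byte lead, need 1 cont bytes. acc=0x14
Byte[3]=B1: continuation. acc=(acc<<6)|0x31=0x531
Completed: cp=U+0531 (starts at byte 2)
Byte[4]=E6: 3-byte lead, need 2 cont bytes. acc=0x6
Byte[5]=A0: continuation. acc=(acc<<6)|0x20=0x1A0
Byte[6]=8E: continuation. acc=(acc<<6)|0x0E=0x680E
Completed: cp=U+680E (starts at byte 4)
Byte[7]=F0: 4-byte lead, need 3 cont bytes. acc=0x0
Byte[8]=90: continuation. acc=(acc<<6)|0x10=0x10
Byte[9]=9B: continuation. acc=(acc<<6)|0x1B=0x41B
Byte[10]=A3: continuation. acc=(acc<<6)|0x23=0x106E3
Completed: cp=U+106E3 (starts at byte 7)
Byte[11]=D0: 2-byte lead, need 1 cont bytes. acc=0x10
Byte[12]=83: continuation. acc=(acc<<6)|0x03=0x403
Completed: cp=U+0403 (starts at byte 11)
Byte[13]=5C: 1-byte ASCII. cp=U+005C
Byte[14]=D4: 2-byte lead, need 1 cont bytes. acc=0x14
Byte[15]=99: continuation. acc=(acc<<6)|0x19=0x519
Completed: cp=U+0519 (starts at byte 14)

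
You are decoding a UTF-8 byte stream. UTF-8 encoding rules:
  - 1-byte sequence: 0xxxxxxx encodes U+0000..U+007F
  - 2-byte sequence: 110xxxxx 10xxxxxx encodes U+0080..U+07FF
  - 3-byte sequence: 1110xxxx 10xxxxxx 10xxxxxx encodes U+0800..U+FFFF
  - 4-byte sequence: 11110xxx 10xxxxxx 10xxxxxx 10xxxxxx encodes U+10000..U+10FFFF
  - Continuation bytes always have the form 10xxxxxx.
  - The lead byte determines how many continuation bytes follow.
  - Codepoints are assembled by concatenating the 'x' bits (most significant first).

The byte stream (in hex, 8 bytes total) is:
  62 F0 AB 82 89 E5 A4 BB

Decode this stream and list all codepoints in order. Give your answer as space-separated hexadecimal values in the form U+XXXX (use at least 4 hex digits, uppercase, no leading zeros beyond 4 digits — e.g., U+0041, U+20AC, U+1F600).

Answer: U+0062 U+2B089 U+593B

Derivation:
Byte[0]=62: 1-byte ASCII. cp=U+0062
Byte[1]=F0: 4-byte lead, need 3 cont bytes. acc=0x0
Byte[2]=AB: continuation. acc=(acc<<6)|0x2B=0x2B
Byte[3]=82: continuation. acc=(acc<<6)|0x02=0xAC2
Byte[4]=89: continuation. acc=(acc<<6)|0x09=0x2B089
Completed: cp=U+2B089 (starts at byte 1)
Byte[5]=E5: 3-byte lead, need 2 cont bytes. acc=0x5
Byte[6]=A4: continuation. acc=(acc<<6)|0x24=0x164
Byte[7]=BB: continuation. acc=(acc<<6)|0x3B=0x593B
Completed: cp=U+593B (starts at byte 5)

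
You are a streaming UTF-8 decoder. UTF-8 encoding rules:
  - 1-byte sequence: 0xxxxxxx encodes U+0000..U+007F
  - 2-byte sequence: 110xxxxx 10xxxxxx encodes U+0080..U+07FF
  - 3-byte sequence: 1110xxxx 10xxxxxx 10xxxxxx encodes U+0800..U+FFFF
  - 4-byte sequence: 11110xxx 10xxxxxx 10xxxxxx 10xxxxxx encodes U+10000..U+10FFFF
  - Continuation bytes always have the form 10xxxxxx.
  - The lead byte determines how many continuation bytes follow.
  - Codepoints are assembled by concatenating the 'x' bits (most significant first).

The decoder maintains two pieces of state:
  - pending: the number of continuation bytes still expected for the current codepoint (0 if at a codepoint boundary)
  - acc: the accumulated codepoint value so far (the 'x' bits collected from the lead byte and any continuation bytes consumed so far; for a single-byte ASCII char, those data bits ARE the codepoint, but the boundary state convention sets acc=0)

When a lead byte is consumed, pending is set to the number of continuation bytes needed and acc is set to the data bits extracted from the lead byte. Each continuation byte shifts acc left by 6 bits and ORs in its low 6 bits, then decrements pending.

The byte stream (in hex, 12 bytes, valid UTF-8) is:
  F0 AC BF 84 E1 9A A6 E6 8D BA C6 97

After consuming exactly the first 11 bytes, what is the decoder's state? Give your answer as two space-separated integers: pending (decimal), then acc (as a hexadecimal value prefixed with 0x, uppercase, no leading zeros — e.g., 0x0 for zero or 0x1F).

Answer: 1 0x6

Derivation:
Byte[0]=F0: 4-byte lead. pending=3, acc=0x0
Byte[1]=AC: continuation. acc=(acc<<6)|0x2C=0x2C, pending=2
Byte[2]=BF: continuation. acc=(acc<<6)|0x3F=0xB3F, pending=1
Byte[3]=84: continuation. acc=(acc<<6)|0x04=0x2CFC4, pending=0
Byte[4]=E1: 3-byte lead. pending=2, acc=0x1
Byte[5]=9A: continuation. acc=(acc<<6)|0x1A=0x5A, pending=1
Byte[6]=A6: continuation. acc=(acc<<6)|0x26=0x16A6, pending=0
Byte[7]=E6: 3-byte lead. pending=2, acc=0x6
Byte[8]=8D: continuation. acc=(acc<<6)|0x0D=0x18D, pending=1
Byte[9]=BA: continuation. acc=(acc<<6)|0x3A=0x637A, pending=0
Byte[10]=C6: 2-byte lead. pending=1, acc=0x6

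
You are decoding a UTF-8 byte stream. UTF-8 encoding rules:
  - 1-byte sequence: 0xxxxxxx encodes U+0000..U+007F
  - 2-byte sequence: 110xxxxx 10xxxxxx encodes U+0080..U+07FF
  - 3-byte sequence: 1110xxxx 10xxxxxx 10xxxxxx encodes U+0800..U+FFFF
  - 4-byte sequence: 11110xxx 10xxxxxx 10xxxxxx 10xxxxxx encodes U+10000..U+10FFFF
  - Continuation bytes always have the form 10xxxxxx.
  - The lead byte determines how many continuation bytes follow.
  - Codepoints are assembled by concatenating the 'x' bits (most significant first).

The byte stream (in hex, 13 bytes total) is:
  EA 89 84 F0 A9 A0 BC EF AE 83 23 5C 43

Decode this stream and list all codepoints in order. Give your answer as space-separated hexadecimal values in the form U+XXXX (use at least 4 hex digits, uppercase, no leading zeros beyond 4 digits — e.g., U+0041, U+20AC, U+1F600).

Answer: U+A244 U+2983C U+FB83 U+0023 U+005C U+0043

Derivation:
Byte[0]=EA: 3-byte lead, need 2 cont bytes. acc=0xA
Byte[1]=89: continuation. acc=(acc<<6)|0x09=0x289
Byte[2]=84: continuation. acc=(acc<<6)|0x04=0xA244
Completed: cp=U+A244 (starts at byte 0)
Byte[3]=F0: 4-byte lead, need 3 cont bytes. acc=0x0
Byte[4]=A9: continuation. acc=(acc<<6)|0x29=0x29
Byte[5]=A0: continuation. acc=(acc<<6)|0x20=0xA60
Byte[6]=BC: continuation. acc=(acc<<6)|0x3C=0x2983C
Completed: cp=U+2983C (starts at byte 3)
Byte[7]=EF: 3-byte lead, need 2 cont bytes. acc=0xF
Byte[8]=AE: continuation. acc=(acc<<6)|0x2E=0x3EE
Byte[9]=83: continuation. acc=(acc<<6)|0x03=0xFB83
Completed: cp=U+FB83 (starts at byte 7)
Byte[10]=23: 1-byte ASCII. cp=U+0023
Byte[11]=5C: 1-byte ASCII. cp=U+005C
Byte[12]=43: 1-byte ASCII. cp=U+0043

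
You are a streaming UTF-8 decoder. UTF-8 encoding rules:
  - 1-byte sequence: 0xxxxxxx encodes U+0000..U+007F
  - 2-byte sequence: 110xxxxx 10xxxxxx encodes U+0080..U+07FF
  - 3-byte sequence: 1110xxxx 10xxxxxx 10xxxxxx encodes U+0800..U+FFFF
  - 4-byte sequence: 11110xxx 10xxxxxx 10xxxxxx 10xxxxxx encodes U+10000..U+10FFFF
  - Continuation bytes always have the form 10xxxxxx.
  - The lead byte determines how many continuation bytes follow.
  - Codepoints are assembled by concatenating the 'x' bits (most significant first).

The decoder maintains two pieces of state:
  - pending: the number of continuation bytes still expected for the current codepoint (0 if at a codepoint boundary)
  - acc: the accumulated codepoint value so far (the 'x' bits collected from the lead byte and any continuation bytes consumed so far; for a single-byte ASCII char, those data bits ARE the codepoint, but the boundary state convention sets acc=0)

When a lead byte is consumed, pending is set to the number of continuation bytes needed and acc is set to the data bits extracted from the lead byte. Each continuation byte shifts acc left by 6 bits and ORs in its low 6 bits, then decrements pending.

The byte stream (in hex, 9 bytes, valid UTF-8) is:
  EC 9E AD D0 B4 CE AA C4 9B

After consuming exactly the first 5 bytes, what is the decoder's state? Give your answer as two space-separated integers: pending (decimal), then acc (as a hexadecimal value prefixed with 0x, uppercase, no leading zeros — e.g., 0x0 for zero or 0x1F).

Byte[0]=EC: 3-byte lead. pending=2, acc=0xC
Byte[1]=9E: continuation. acc=(acc<<6)|0x1E=0x31E, pending=1
Byte[2]=AD: continuation. acc=(acc<<6)|0x2D=0xC7AD, pending=0
Byte[3]=D0: 2-byte lead. pending=1, acc=0x10
Byte[4]=B4: continuation. acc=(acc<<6)|0x34=0x434, pending=0

Answer: 0 0x434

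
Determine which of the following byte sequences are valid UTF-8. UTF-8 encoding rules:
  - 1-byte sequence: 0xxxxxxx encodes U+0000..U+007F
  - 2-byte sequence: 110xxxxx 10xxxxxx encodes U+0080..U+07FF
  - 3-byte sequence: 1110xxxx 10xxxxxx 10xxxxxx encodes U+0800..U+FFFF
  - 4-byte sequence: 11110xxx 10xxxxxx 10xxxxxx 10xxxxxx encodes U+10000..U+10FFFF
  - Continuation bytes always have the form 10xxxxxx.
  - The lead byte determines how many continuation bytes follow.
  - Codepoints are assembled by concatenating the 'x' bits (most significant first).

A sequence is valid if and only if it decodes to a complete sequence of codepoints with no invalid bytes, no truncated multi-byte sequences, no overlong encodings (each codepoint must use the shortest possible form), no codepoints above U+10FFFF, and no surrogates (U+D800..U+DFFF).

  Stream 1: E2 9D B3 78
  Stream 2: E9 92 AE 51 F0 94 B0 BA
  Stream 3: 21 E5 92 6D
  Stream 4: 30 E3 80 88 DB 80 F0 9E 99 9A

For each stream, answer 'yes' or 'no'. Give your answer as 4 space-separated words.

Answer: yes yes no yes

Derivation:
Stream 1: decodes cleanly. VALID
Stream 2: decodes cleanly. VALID
Stream 3: error at byte offset 3. INVALID
Stream 4: decodes cleanly. VALID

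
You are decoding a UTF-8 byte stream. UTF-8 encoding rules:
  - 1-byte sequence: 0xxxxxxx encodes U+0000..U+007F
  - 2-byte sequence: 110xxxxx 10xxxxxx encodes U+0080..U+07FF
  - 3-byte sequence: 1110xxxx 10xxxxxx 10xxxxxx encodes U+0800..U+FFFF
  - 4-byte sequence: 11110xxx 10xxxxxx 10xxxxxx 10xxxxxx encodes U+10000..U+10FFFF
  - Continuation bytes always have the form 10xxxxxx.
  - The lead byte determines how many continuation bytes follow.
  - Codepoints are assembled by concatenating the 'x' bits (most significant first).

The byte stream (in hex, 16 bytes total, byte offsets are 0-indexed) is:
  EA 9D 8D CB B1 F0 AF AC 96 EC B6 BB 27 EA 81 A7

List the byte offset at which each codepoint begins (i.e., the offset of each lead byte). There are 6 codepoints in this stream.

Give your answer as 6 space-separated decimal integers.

Byte[0]=EA: 3-byte lead, need 2 cont bytes. acc=0xA
Byte[1]=9D: continuation. acc=(acc<<6)|0x1D=0x29D
Byte[2]=8D: continuation. acc=(acc<<6)|0x0D=0xA74D
Completed: cp=U+A74D (starts at byte 0)
Byte[3]=CB: 2-byte lead, need 1 cont bytes. acc=0xB
Byte[4]=B1: continuation. acc=(acc<<6)|0x31=0x2F1
Completed: cp=U+02F1 (starts at byte 3)
Byte[5]=F0: 4-byte lead, need 3 cont bytes. acc=0x0
Byte[6]=AF: continuation. acc=(acc<<6)|0x2F=0x2F
Byte[7]=AC: continuation. acc=(acc<<6)|0x2C=0xBEC
Byte[8]=96: continuation. acc=(acc<<6)|0x16=0x2FB16
Completed: cp=U+2FB16 (starts at byte 5)
Byte[9]=EC: 3-byte lead, need 2 cont bytes. acc=0xC
Byte[10]=B6: continuation. acc=(acc<<6)|0x36=0x336
Byte[11]=BB: continuation. acc=(acc<<6)|0x3B=0xCDBB
Completed: cp=U+CDBB (starts at byte 9)
Byte[12]=27: 1-byte ASCII. cp=U+0027
Byte[13]=EA: 3-byte lead, need 2 cont bytes. acc=0xA
Byte[14]=81: continuation. acc=(acc<<6)|0x01=0x281
Byte[15]=A7: continuation. acc=(acc<<6)|0x27=0xA067
Completed: cp=U+A067 (starts at byte 13)

Answer: 0 3 5 9 12 13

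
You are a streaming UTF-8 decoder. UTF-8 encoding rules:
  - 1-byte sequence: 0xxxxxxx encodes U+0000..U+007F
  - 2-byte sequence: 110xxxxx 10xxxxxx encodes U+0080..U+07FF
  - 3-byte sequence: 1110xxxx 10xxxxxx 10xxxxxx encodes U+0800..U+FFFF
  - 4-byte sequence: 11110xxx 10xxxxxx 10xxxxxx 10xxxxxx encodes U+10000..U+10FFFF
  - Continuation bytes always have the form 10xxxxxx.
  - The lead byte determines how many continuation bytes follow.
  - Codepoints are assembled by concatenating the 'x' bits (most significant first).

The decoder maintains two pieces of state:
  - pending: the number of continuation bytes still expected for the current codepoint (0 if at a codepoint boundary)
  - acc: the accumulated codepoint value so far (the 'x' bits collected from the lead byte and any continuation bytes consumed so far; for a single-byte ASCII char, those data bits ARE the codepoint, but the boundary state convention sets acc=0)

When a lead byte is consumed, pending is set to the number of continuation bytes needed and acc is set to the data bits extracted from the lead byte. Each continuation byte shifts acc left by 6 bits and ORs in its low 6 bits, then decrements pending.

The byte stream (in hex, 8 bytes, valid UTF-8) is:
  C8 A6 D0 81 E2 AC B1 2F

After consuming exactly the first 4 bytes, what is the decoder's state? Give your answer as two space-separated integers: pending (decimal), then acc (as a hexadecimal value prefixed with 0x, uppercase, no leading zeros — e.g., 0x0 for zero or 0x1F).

Byte[0]=C8: 2-byte lead. pending=1, acc=0x8
Byte[1]=A6: continuation. acc=(acc<<6)|0x26=0x226, pending=0
Byte[2]=D0: 2-byte lead. pending=1, acc=0x10
Byte[3]=81: continuation. acc=(acc<<6)|0x01=0x401, pending=0

Answer: 0 0x401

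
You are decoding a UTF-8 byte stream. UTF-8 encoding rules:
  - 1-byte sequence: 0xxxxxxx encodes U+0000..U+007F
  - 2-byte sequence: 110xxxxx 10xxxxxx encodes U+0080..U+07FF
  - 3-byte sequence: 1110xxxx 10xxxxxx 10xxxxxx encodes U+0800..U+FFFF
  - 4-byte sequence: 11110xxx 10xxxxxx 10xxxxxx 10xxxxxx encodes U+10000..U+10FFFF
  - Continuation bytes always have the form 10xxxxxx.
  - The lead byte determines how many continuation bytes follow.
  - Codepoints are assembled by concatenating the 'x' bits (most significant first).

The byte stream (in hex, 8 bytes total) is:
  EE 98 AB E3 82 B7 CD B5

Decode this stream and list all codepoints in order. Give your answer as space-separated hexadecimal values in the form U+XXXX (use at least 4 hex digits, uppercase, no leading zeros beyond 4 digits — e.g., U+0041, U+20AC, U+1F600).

Answer: U+E62B U+30B7 U+0375

Derivation:
Byte[0]=EE: 3-byte lead, need 2 cont bytes. acc=0xE
Byte[1]=98: continuation. acc=(acc<<6)|0x18=0x398
Byte[2]=AB: continuation. acc=(acc<<6)|0x2B=0xE62B
Completed: cp=U+E62B (starts at byte 0)
Byte[3]=E3: 3-byte lead, need 2 cont bytes. acc=0x3
Byte[4]=82: continuation. acc=(acc<<6)|0x02=0xC2
Byte[5]=B7: continuation. acc=(acc<<6)|0x37=0x30B7
Completed: cp=U+30B7 (starts at byte 3)
Byte[6]=CD: 2-byte lead, need 1 cont bytes. acc=0xD
Byte[7]=B5: continuation. acc=(acc<<6)|0x35=0x375
Completed: cp=U+0375 (starts at byte 6)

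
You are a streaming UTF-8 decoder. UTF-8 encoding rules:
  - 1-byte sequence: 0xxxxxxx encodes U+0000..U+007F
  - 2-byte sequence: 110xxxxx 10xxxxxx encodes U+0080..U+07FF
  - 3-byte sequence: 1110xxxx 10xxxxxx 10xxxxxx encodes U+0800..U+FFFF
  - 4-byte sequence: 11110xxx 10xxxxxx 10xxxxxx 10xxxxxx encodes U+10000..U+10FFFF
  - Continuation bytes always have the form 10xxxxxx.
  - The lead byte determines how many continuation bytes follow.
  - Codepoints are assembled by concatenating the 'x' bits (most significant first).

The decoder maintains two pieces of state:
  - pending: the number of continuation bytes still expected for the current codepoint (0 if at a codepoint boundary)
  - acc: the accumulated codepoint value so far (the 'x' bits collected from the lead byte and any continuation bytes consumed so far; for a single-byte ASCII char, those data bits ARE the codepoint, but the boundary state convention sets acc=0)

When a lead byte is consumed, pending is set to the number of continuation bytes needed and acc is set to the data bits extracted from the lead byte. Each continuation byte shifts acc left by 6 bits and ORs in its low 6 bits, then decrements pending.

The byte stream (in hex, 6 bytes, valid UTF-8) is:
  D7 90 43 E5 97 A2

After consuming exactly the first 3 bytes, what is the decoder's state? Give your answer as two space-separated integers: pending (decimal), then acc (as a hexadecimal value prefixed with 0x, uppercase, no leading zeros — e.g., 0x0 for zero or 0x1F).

Byte[0]=D7: 2-byte lead. pending=1, acc=0x17
Byte[1]=90: continuation. acc=(acc<<6)|0x10=0x5D0, pending=0
Byte[2]=43: 1-byte. pending=0, acc=0x0

Answer: 0 0x0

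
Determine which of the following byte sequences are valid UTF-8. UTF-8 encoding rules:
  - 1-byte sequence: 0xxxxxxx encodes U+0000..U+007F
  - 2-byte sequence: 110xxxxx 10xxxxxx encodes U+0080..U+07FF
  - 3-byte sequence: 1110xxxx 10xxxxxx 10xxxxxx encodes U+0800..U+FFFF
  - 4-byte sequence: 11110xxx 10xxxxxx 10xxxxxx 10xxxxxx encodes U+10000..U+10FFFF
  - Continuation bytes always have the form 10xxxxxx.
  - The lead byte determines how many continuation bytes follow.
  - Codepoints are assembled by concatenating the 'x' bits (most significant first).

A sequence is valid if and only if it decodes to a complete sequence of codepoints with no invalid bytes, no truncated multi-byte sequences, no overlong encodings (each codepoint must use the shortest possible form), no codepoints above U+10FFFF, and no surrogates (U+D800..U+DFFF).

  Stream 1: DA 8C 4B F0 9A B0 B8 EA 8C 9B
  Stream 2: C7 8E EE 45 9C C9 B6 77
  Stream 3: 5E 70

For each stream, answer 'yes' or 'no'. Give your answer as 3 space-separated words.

Answer: yes no yes

Derivation:
Stream 1: decodes cleanly. VALID
Stream 2: error at byte offset 3. INVALID
Stream 3: decodes cleanly. VALID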